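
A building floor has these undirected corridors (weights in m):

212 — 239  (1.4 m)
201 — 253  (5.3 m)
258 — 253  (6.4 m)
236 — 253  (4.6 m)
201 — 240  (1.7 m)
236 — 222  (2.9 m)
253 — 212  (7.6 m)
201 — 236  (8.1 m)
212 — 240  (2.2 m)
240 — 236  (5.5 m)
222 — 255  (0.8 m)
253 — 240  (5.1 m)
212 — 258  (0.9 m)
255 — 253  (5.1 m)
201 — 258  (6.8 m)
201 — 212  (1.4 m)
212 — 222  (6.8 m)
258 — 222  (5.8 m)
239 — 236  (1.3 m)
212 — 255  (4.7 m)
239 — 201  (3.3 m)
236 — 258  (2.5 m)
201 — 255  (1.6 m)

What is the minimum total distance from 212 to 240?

Shortest distances from 212:
212: 0
258: 0.9  (via 212)
239: 1.4  (via 212)
201: 1.4  (via 212)
240: 2.2  (via 212)
Shortest route: 212 → 240 = 2.2 m.

2.2 m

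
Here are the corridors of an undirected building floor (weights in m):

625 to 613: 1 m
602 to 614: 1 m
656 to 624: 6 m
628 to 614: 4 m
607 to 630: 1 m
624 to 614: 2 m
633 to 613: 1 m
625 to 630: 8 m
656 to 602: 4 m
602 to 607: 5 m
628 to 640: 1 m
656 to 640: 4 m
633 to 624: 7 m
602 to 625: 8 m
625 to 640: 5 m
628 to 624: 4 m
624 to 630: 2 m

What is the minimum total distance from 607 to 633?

Running Dijkstra from 607:
607: 0
630: 1  (via 607)
624: 3  (via 630)
602: 5  (via 607)
614: 5  (via 624)
628: 7  (via 624)
640: 8  (via 628)
656: 9  (via 624)
625: 9  (via 630)
613: 10  (via 625)
633: 10  (via 624)
Shortest route: 607 → 630 → 624 → 633 = 10 m.

10 m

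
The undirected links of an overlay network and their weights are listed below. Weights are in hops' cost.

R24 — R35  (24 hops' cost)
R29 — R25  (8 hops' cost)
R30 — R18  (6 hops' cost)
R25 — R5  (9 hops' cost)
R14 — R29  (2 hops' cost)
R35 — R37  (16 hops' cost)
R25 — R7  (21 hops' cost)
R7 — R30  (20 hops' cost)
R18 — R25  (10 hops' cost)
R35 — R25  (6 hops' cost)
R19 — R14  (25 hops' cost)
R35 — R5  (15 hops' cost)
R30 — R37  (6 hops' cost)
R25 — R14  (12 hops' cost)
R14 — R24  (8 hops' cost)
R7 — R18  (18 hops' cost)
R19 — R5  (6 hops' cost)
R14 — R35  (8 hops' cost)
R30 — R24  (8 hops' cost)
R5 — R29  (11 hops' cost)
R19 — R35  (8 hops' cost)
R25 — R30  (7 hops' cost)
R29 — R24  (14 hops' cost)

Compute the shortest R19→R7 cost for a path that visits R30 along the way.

Best R19 to R30: R19–R35–R25–R30 costing 21
Shortest R30→R7: R30–R7 = 20
Total via R30: 21 + 20 = 41 hops' cost.

41 hops' cost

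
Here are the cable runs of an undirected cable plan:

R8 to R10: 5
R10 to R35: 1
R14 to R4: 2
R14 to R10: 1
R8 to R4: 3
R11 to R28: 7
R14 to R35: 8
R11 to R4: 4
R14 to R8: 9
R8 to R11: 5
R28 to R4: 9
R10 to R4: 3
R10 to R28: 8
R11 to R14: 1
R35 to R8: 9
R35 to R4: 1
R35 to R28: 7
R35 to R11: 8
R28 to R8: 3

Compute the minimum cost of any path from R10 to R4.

2

Enumerating some paths:
R10 → R4: 3 = 3
R10 → R35 → R4: 1+1 = 2
R10 → R14 → R4: 1+2 = 3
Cheapest is R10 → R35 → R4 at 2.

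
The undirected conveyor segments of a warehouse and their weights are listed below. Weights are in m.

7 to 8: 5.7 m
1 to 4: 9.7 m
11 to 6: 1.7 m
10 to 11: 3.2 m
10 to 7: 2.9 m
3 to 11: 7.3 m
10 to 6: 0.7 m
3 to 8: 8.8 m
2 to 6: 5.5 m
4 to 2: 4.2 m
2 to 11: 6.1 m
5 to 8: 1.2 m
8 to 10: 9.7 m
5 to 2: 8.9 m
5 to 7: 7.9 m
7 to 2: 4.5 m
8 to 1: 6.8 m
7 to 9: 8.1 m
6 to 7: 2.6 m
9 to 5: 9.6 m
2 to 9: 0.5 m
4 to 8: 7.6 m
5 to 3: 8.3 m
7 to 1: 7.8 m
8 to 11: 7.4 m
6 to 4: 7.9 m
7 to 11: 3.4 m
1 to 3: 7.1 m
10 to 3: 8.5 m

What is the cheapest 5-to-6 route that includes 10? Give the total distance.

10.5 m

Shortest 5→10: 5 → 8 → 7 → 10 = 9.8
Best 10 to 6: 10 → 6 costing 0.7
Total via 10: 9.8 + 0.7 = 10.5 m.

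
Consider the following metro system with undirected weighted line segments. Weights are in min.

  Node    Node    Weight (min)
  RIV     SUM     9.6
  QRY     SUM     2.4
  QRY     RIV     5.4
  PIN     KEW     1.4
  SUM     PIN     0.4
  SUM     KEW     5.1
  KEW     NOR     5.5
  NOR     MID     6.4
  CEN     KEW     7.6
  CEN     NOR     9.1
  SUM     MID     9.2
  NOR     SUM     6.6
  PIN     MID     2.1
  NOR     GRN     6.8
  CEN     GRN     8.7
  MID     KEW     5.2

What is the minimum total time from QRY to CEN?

11.8 min

Running Dijkstra from QRY:
QRY: 0
SUM: 2.4  (via QRY)
PIN: 2.8  (via SUM)
KEW: 4.2  (via PIN)
MID: 4.9  (via PIN)
RIV: 5.4  (via QRY)
NOR: 9  (via SUM)
CEN: 11.8  (via KEW)
Shortest route: QRY–SUM–PIN–KEW–CEN = 11.8 min.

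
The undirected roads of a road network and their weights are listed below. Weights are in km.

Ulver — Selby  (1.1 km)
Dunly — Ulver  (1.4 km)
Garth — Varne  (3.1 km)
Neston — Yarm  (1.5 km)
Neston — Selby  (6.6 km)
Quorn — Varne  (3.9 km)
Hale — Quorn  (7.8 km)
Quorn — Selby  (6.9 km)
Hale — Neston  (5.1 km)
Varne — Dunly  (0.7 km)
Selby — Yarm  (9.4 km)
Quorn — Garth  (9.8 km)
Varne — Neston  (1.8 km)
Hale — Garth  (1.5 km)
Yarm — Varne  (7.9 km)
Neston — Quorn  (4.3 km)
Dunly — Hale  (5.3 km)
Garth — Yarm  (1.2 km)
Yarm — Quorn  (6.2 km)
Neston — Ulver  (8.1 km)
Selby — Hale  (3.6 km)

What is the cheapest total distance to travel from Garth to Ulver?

5.2 km

Compare a few routes:
Garth–Varne–Dunly–Ulver: 3.1+0.7+1.4 = 5.2
Garth–Hale–Selby–Ulver: 1.5+3.6+1.1 = 6.2
Cheapest is Garth–Varne–Dunly–Ulver at 5.2 km.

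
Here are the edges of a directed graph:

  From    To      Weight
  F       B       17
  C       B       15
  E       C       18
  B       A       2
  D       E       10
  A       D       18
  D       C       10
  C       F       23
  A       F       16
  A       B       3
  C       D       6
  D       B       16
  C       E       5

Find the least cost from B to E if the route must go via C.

35

Best B to C: B → A → D → C costing 30
Shortest C→E: C → E = 5
Total via C: 30 + 5 = 35.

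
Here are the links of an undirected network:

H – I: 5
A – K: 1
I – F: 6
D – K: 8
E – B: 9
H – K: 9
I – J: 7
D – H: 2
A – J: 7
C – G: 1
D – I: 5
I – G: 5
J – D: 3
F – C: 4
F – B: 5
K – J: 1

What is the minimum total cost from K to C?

Running Dijkstra from K:
K: 0
A: 1  (via K)
J: 1  (via K)
D: 4  (via J)
H: 6  (via D)
I: 8  (via J)
G: 13  (via I)
C: 14  (via G)
Shortest route: K–J–I–G–C = 14.

14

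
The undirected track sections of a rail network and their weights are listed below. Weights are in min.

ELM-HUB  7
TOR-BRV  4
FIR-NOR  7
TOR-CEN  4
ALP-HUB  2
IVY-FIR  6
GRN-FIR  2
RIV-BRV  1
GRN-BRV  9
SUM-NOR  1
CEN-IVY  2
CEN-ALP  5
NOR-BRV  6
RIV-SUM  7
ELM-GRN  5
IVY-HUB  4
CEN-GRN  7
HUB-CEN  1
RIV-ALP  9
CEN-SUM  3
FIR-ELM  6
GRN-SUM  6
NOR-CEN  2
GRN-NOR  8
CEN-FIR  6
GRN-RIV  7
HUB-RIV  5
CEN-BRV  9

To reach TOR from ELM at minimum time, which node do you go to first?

HUB

Compare a few routes:
ELM - GRN - CEN - TOR: 5+7+4 = 16
ELM - HUB - CEN - TOR: 7+1+4 = 12
ELM - FIR - CEN - TOR: 6+6+4 = 16
Cheapest is ELM - HUB - CEN - TOR at 12 min.
So from ELM the first move is to HUB.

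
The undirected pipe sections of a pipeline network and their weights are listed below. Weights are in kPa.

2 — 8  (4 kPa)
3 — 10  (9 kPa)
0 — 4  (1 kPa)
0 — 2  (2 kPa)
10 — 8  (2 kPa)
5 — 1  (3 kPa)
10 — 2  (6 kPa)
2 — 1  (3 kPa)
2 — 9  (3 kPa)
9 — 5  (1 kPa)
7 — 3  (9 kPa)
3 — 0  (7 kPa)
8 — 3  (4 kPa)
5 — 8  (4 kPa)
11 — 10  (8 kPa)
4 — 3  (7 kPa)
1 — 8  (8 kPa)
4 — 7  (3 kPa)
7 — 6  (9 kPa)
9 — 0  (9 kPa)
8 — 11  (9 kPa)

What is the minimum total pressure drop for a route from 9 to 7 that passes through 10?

Shortest 9→10: 9–5–8–10 = 7
Shortest 10→7: 10–2–0–4–7 = 12
Total via 10: 7 + 12 = 19 kPa.

19 kPa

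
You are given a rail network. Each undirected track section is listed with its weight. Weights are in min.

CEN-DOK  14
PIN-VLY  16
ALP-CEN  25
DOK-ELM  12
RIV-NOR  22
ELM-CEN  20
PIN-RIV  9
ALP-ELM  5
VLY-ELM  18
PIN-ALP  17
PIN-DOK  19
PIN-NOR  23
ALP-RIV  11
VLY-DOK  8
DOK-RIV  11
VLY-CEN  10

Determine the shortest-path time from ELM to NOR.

38 min

Settle nodes by increasing distance from ELM:
ELM: 0
ALP: 5  (via ELM)
DOK: 12  (via ELM)
RIV: 16  (via ALP)
VLY: 18  (via ELM)
CEN: 20  (via ELM)
PIN: 22  (via ALP)
NOR: 38  (via RIV)
Shortest route: ELM–ALP–RIV–NOR = 38 min.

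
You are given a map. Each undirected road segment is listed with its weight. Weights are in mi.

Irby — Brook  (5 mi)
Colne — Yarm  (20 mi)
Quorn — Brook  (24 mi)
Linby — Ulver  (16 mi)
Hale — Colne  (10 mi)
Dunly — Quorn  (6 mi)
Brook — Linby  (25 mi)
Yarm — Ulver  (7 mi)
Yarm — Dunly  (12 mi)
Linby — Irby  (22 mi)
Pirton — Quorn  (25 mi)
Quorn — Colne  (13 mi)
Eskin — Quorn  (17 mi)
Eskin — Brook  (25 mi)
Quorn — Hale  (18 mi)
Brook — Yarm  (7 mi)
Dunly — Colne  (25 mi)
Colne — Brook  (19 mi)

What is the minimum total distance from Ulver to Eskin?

Running Dijkstra from Ulver:
Ulver: 0
Yarm: 7  (via Ulver)
Brook: 14  (via Yarm)
Linby: 16  (via Ulver)
Dunly: 19  (via Yarm)
Irby: 19  (via Brook)
Quorn: 25  (via Dunly)
Colne: 27  (via Yarm)
Hale: 37  (via Colne)
Eskin: 39  (via Brook)
Shortest route: Ulver → Yarm → Brook → Eskin = 39 mi.

39 mi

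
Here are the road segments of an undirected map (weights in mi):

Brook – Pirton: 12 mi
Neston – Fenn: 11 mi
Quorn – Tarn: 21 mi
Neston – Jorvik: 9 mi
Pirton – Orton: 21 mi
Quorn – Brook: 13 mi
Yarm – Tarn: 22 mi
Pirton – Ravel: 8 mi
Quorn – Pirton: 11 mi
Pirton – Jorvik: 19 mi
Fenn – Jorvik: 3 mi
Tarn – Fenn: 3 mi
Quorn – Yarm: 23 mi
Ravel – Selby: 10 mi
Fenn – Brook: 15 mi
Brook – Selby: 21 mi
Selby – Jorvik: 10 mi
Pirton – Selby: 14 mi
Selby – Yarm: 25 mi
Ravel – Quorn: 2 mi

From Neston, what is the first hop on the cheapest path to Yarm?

Candidate routes:
Neston - Fenn - Tarn - Yarm: 11+3+22 = 36
Neston - Jorvik - Fenn - Tarn - Yarm: 9+3+3+22 = 37
Neston - Jorvik - Selby - Yarm: 9+10+25 = 44
Neston - Fenn - Jorvik - Selby - Yarm: 11+3+10+25 = 49
The minimum is 36 mi via Neston - Fenn - Tarn - Yarm.
So from Neston the first move is to Fenn.

Fenn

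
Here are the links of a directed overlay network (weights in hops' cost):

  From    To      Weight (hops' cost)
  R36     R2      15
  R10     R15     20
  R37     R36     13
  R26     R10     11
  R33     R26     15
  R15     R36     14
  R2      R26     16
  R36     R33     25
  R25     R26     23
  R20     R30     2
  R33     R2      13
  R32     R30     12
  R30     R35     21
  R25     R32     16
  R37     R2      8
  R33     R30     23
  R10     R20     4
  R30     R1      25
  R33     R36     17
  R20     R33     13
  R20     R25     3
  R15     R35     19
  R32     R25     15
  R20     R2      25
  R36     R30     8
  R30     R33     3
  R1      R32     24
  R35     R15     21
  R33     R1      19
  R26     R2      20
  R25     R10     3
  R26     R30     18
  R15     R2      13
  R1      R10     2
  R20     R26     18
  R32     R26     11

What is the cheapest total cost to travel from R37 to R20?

Compare a few routes:
R37 - R36 - R30 - R33 - R1 - R10 - R20: 13+8+3+19+2+4 = 49
R37 - R2 - R26 - R10 - R20: 8+16+11+4 = 39
Cheapest is R37 - R2 - R26 - R10 - R20 at 39 hops' cost.

39 hops' cost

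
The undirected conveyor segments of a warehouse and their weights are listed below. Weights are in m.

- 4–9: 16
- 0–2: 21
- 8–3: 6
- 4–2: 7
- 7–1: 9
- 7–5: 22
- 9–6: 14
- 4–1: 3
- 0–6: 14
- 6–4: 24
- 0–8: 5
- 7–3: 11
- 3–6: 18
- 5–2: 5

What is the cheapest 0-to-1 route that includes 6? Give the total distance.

Best 0 to 6: 0 → 6 costing 14
Best 6 to 1: 6 → 4 → 1 costing 27
Total via 6: 14 + 27 = 41 m.

41 m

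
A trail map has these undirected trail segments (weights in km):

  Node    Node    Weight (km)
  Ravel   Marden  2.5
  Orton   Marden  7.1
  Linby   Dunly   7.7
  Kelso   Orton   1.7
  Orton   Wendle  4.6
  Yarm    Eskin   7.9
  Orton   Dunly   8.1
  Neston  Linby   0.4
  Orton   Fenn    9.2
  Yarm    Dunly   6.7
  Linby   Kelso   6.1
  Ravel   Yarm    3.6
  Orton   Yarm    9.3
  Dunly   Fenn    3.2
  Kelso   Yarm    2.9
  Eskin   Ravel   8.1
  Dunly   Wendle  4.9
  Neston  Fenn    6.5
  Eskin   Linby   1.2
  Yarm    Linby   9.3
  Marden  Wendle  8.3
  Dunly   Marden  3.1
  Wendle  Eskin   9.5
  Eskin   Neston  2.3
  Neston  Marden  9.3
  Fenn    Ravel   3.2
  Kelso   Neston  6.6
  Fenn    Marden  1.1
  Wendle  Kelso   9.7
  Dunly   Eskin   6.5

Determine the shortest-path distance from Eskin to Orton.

Enumerating some paths:
Eskin - Linby - Kelso - Orton: 1.2+6.1+1.7 = 9
Eskin - Linby - Neston - Kelso - Orton: 1.2+0.4+6.6+1.7 = 9.9
Eskin - Neston - Linby - Kelso - Orton: 2.3+0.4+6.1+1.7 = 10.5
Cheapest is Eskin - Linby - Kelso - Orton at 9 km.

9 km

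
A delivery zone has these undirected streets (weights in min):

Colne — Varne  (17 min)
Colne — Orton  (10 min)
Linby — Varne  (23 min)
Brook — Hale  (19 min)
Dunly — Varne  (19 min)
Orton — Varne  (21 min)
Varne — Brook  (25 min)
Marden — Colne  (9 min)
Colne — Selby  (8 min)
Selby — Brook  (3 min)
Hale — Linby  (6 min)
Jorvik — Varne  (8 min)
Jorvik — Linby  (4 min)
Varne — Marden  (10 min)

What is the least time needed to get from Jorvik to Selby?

32 min

Settle nodes by increasing distance from Jorvik:
Jorvik: 0
Linby: 4  (via Jorvik)
Varne: 8  (via Jorvik)
Hale: 10  (via Linby)
Marden: 18  (via Varne)
Colne: 25  (via Varne)
Dunly: 27  (via Varne)
Orton: 29  (via Varne)
Brook: 29  (via Hale)
Selby: 32  (via Brook)
Shortest route: Jorvik → Linby → Hale → Brook → Selby = 32 min.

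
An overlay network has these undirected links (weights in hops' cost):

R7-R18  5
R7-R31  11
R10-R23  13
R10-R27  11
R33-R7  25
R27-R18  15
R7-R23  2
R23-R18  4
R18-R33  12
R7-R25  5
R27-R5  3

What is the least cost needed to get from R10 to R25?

Settle nodes by increasing distance from R10:
R10: 0
R27: 11  (via R10)
R23: 13  (via R10)
R5: 14  (via R27)
R7: 15  (via R23)
R18: 17  (via R23)
R25: 20  (via R7)
Shortest route: R10–R23–R7–R25 = 20 hops' cost.

20 hops' cost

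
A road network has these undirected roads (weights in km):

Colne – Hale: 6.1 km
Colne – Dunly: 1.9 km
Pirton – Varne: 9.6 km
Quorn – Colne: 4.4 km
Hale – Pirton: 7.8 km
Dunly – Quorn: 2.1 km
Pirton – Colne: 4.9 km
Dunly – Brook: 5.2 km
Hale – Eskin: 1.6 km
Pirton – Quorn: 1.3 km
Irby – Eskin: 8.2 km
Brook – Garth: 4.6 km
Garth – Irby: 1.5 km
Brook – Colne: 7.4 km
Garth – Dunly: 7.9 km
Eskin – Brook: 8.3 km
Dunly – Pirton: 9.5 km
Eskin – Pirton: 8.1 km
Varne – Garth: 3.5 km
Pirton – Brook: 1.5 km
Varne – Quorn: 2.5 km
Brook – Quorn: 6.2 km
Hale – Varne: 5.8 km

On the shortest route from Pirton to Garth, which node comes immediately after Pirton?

Brook

Candidate routes:
Pirton → Brook → Garth: 1.5+4.6 = 6.1
Pirton → Quorn → Varne → Garth: 1.3+2.5+3.5 = 7.3
Cheapest is Pirton → Brook → Garth at 6.1 km.
So from Pirton the first move is to Brook.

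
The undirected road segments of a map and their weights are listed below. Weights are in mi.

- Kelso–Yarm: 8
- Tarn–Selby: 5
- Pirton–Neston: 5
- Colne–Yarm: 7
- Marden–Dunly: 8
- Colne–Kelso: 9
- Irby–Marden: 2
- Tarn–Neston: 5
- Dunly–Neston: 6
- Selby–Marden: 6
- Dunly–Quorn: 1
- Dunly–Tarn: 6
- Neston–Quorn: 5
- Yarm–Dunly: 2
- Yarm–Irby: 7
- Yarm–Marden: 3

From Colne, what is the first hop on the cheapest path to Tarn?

Candidate routes:
Colne–Yarm–Marden–Selby–Tarn: 7+3+6+5 = 21
Colne–Yarm–Dunly–Neston–Tarn: 7+2+6+5 = 20
Colne–Yarm–Dunly–Tarn: 7+2+6 = 15
Colne–Yarm–Dunly–Quorn–Neston–Tarn: 7+2+1+5+5 = 20
Cheapest is Colne–Yarm–Dunly–Tarn at 15 mi.
So from Colne the first move is to Yarm.

Yarm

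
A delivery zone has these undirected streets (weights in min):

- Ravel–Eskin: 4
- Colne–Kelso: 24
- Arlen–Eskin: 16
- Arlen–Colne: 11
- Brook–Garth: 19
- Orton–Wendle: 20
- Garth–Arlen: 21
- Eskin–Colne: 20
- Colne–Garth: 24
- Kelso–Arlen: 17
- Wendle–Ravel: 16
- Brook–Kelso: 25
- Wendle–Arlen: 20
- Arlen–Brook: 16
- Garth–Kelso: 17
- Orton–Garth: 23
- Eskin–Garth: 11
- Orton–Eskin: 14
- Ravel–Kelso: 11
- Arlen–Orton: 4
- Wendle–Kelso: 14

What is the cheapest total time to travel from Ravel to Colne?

Candidate routes:
Ravel - Eskin - Orton - Arlen - Colne: 4+14+4+11 = 33
Ravel - Eskin - Arlen - Colne: 4+16+11 = 31
Ravel - Eskin - Colne: 4+20 = 24
The minimum is 24 min via Ravel - Eskin - Colne.

24 min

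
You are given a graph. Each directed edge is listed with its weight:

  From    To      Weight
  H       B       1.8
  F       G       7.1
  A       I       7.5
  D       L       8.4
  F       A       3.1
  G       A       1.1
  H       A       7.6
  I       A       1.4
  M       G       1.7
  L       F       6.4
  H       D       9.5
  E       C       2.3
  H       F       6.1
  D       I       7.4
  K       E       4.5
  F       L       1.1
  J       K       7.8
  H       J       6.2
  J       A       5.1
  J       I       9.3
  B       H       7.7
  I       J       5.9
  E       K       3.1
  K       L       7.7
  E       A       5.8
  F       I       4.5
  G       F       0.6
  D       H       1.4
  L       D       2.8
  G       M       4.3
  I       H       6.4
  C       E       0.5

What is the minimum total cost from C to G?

Shortest distances from C:
C: 0
E: 0.5  (via C)
K: 3.6  (via E)
A: 6.3  (via E)
L: 11.3  (via K)
I: 13.8  (via A)
D: 14.1  (via L)
H: 15.5  (via D)
B: 17.3  (via H)
F: 17.7  (via L)
J: 19.7  (via I)
G: 24.8  (via F)
Shortest route: C → E → K → L → F → G = 24.8.

24.8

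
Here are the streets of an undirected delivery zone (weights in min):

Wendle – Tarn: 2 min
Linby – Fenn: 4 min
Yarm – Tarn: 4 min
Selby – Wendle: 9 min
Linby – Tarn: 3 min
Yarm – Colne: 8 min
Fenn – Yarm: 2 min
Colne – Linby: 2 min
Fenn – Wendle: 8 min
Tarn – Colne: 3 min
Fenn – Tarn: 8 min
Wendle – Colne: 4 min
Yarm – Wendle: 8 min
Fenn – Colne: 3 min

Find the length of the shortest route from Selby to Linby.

Enumerating some paths:
Selby → Wendle → Tarn → Linby: 9+2+3 = 14
Selby → Wendle → Tarn → Colne → Linby: 9+2+3+2 = 16
Selby → Wendle → Colne → Linby: 9+4+2 = 15
The minimum is 14 min via Selby → Wendle → Tarn → Linby.

14 min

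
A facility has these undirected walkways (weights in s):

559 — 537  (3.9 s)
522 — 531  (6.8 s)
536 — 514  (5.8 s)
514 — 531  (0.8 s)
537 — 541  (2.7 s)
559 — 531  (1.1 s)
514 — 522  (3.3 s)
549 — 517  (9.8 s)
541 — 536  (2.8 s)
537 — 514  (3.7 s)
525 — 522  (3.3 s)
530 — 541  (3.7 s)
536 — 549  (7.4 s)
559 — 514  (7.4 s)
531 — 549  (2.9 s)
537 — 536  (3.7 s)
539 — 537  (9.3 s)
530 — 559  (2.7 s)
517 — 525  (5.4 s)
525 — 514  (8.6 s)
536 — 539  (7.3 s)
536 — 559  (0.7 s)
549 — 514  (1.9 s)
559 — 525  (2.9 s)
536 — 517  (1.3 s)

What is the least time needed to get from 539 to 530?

10.7 s

Running Dijkstra from 539:
539: 0
536: 7.3  (via 539)
559: 8  (via 536)
517: 8.6  (via 536)
531: 9.1  (via 559)
537: 9.3  (via 539)
514: 9.9  (via 531)
541: 10.1  (via 536)
530: 10.7  (via 559)
Shortest route: 539 → 536 → 559 → 530 = 10.7 s.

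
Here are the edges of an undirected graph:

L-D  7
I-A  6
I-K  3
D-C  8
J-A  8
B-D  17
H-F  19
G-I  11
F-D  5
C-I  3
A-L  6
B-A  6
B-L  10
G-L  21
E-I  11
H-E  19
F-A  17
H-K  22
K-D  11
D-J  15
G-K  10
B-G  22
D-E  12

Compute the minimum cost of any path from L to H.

Running Dijkstra from L:
L: 0
A: 6  (via L)
D: 7  (via L)
B: 10  (via L)
F: 12  (via D)
I: 12  (via A)
J: 14  (via A)
C: 15  (via D)
K: 15  (via I)
E: 19  (via D)
G: 21  (via L)
H: 31  (via F)
Shortest route: L → D → F → H = 31.

31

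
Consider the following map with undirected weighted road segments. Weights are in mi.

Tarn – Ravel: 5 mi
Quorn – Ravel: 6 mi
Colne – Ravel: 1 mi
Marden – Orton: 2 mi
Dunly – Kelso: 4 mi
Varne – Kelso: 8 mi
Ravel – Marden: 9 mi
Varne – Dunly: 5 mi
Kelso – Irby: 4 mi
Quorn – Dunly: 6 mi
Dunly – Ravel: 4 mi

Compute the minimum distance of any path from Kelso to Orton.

19 mi

Shortest distances from Kelso:
Kelso: 0
Dunly: 4  (via Kelso)
Irby: 4  (via Kelso)
Ravel: 8  (via Dunly)
Varne: 8  (via Kelso)
Colne: 9  (via Ravel)
Quorn: 10  (via Dunly)
Tarn: 13  (via Ravel)
Marden: 17  (via Ravel)
Orton: 19  (via Marden)
Shortest route: Kelso–Dunly–Ravel–Marden–Orton = 19 mi.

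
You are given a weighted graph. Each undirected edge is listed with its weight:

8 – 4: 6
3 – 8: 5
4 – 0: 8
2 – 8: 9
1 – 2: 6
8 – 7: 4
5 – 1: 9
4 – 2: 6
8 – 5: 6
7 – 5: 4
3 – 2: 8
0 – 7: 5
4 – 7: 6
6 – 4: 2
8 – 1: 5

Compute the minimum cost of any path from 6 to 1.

Compare a few routes:
6 → 4 → 8 → 1: 2+6+5 = 13
6 → 4 → 2 → 1: 2+6+6 = 14
Cheapest is 6 → 4 → 8 → 1 at 13.

13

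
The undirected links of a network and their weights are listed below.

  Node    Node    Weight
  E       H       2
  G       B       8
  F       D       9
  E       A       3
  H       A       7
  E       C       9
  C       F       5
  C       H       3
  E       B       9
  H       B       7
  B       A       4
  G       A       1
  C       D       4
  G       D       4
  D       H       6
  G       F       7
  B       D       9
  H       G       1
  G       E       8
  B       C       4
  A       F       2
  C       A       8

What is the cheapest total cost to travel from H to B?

6

Enumerating some paths:
H–E–A–B: 2+3+4 = 9
H–G–A–B: 1+1+4 = 6
H–B: 7 = 7
H–C–B: 3+4 = 7
Cheapest is H–G–A–B at 6.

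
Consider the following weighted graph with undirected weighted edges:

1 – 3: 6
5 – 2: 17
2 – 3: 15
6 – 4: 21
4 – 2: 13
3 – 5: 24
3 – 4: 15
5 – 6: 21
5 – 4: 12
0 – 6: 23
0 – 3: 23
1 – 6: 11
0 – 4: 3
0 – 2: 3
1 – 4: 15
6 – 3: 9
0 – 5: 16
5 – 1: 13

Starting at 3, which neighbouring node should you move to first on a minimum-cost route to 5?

1

Candidate routes:
3 - 4 - 5: 15+12 = 27
3 - 1 - 5: 6+13 = 19
3 - 5: 24 = 24
Cheapest is 3 - 1 - 5 at 19.
So from 3 the first move is to 1.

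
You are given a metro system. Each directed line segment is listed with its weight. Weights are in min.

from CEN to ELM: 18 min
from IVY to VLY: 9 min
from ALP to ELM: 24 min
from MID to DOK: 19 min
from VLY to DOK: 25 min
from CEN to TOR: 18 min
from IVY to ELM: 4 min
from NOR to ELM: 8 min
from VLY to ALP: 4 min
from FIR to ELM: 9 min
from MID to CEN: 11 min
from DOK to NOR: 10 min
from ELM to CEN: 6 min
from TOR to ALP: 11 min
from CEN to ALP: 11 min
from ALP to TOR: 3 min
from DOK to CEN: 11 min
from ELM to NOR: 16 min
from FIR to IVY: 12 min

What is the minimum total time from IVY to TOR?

16 min

Running Dijkstra from IVY:
IVY: 0
ELM: 4  (via IVY)
VLY: 9  (via IVY)
CEN: 10  (via ELM)
ALP: 13  (via VLY)
TOR: 16  (via ALP)
Shortest route: IVY–VLY–ALP–TOR = 16 min.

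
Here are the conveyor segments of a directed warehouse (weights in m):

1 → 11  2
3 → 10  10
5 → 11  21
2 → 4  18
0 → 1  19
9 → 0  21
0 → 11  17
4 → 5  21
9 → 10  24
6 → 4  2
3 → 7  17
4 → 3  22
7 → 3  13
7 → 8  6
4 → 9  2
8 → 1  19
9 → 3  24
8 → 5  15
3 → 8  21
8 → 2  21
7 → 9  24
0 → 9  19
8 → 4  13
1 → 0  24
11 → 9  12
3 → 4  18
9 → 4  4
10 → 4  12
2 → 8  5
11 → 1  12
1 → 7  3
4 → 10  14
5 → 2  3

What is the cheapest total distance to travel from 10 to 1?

Running Dijkstra from 10:
10: 0
4: 12  (via 10)
9: 14  (via 4)
5: 33  (via 4)
3: 34  (via 4)
0: 35  (via 9)
2: 36  (via 5)
8: 41  (via 2)
7: 51  (via 3)
11: 52  (via 0)
1: 54  (via 0)
Shortest route: 10 → 4 → 9 → 0 → 1 = 54 m.

54 m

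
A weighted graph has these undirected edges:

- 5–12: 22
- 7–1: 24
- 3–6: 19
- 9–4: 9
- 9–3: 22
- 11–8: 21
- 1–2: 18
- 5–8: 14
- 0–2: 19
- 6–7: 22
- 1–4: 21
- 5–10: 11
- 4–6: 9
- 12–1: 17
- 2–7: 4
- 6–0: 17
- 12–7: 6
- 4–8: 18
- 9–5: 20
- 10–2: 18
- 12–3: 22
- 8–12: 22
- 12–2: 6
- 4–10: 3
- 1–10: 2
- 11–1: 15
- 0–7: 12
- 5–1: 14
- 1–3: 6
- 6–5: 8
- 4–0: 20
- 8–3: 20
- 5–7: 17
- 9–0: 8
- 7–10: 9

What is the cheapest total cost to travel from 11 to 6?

Compare a few routes:
11 → 1 → 5 → 6: 15+14+8 = 37
11 → 1 → 10 → 4 → 6: 15+2+3+9 = 29
11 → 1 → 3 → 6: 15+6+19 = 40
11 → 1 → 10 → 5 → 6: 15+2+11+8 = 36
The minimum is 29 via 11 → 1 → 10 → 4 → 6.

29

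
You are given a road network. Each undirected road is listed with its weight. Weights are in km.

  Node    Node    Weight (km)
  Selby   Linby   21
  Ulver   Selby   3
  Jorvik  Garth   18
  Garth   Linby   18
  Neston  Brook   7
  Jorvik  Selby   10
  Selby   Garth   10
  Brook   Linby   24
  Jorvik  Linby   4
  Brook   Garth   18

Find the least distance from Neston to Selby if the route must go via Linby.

Shortest Neston→Linby: Neston–Brook–Linby = 31
Best Linby to Selby: Linby–Jorvik–Selby costing 14
Total via Linby: 31 + 14 = 45 km.

45 km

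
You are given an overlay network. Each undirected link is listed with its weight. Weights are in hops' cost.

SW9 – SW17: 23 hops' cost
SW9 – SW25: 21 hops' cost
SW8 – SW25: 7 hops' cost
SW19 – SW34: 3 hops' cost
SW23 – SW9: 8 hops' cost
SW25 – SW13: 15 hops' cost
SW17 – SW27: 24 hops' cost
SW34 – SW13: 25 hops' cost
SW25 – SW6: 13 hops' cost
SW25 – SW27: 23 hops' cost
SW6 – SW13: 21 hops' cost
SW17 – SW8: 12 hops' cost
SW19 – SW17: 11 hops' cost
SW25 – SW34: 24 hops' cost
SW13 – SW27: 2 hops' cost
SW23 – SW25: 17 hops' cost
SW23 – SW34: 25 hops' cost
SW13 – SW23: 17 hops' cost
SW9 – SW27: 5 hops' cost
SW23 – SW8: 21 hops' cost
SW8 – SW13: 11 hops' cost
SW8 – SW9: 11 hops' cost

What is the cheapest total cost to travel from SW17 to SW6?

32 hops' cost

Running Dijkstra from SW17:
SW17: 0
SW19: 11  (via SW17)
SW8: 12  (via SW17)
SW34: 14  (via SW19)
SW25: 19  (via SW8)
SW13: 23  (via SW8)
SW9: 23  (via SW17)
SW27: 24  (via SW17)
SW23: 31  (via SW9)
SW6: 32  (via SW25)
Shortest route: SW17 → SW8 → SW25 → SW6 = 32 hops' cost.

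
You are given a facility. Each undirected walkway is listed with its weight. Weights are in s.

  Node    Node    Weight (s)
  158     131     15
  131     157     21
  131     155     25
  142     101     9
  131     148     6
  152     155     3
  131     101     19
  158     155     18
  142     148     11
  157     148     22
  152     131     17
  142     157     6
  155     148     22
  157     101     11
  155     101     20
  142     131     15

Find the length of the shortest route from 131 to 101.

Running Dijkstra from 131:
131: 0
148: 6  (via 131)
158: 15  (via 131)
142: 15  (via 131)
152: 17  (via 131)
101: 19  (via 131)
Shortest route: 131 → 101 = 19 s.

19 s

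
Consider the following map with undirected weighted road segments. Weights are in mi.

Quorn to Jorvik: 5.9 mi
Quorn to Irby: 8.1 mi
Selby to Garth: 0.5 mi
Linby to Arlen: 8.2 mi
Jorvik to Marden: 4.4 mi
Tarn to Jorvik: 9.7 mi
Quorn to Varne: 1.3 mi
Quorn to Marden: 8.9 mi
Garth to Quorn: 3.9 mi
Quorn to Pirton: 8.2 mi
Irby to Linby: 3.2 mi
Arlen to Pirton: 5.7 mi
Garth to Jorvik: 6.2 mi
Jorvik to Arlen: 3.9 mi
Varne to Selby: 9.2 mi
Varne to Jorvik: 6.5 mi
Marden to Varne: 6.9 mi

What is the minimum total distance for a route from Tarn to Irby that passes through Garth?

Shortest Tarn→Garth: Tarn–Jorvik–Garth = 15.9
Shortest Garth→Irby: Garth–Quorn–Irby = 12
Total via Garth: 15.9 + 12 = 27.9 mi.

27.9 mi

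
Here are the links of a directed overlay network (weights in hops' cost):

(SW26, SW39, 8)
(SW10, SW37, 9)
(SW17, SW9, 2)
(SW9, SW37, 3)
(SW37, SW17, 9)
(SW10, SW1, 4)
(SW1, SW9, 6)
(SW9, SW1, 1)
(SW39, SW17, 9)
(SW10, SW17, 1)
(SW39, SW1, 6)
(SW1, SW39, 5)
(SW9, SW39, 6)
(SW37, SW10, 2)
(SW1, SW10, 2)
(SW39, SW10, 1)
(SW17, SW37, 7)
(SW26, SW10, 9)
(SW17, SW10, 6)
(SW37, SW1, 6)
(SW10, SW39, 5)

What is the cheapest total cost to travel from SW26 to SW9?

12 hops' cost

Shortest distances from SW26:
SW26: 0
SW39: 8  (via SW26)
SW10: 9  (via SW26)
SW17: 10  (via SW10)
SW9: 12  (via SW17)
Shortest route: SW26 → SW10 → SW17 → SW9 = 12 hops' cost.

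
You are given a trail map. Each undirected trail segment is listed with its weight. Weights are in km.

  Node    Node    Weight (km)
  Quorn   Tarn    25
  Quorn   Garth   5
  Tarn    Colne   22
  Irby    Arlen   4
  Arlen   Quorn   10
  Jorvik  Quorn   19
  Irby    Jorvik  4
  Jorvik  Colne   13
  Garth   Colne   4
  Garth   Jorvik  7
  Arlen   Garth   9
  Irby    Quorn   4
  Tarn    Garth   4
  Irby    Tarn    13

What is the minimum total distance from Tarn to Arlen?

Running Dijkstra from Tarn:
Tarn: 0
Garth: 4  (via Tarn)
Colne: 8  (via Garth)
Quorn: 9  (via Garth)
Jorvik: 11  (via Garth)
Irby: 13  (via Tarn)
Arlen: 13  (via Garth)
Shortest route: Tarn → Garth → Arlen = 13 km.

13 km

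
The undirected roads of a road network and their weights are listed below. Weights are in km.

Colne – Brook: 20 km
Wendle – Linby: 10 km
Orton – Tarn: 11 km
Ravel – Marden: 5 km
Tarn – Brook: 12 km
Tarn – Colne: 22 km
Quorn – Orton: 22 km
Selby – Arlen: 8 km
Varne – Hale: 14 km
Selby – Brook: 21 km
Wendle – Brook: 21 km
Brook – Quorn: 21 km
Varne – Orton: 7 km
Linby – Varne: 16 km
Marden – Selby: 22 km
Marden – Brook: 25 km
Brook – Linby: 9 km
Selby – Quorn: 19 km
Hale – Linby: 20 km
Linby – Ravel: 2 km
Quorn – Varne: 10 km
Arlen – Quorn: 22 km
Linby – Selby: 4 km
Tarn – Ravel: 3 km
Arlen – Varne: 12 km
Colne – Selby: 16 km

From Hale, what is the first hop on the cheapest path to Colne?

Linby

Compare a few routes:
Hale - Linby - Ravel - Tarn - Colne: 20+2+3+22 = 47
Hale - Linby - Selby - Colne: 20+4+16 = 40
The minimum is 40 km via Hale - Linby - Selby - Colne.
So from Hale the first move is to Linby.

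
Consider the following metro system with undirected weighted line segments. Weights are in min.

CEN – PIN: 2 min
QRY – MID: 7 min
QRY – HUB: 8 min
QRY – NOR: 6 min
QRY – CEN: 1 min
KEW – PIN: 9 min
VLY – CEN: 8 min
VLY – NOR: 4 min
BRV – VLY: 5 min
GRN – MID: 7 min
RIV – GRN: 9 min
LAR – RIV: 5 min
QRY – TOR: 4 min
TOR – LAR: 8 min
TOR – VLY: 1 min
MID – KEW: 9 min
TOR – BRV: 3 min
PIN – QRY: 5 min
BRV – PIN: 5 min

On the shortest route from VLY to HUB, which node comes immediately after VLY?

TOR

Enumerating some paths:
VLY–TOR–QRY–HUB: 1+4+8 = 13
VLY–CEN–QRY–HUB: 8+1+8 = 17
Cheapest is VLY–TOR–QRY–HUB at 13 min.
So from VLY the first move is to TOR.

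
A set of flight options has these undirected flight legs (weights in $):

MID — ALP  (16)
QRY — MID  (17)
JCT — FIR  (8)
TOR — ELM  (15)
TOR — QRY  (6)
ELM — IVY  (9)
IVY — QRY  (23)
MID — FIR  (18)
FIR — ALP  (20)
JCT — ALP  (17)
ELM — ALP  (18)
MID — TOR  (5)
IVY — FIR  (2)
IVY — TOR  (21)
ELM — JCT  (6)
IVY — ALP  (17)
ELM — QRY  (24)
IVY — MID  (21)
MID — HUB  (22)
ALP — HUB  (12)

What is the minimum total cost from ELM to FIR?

$11

Shortest distances from ELM:
ELM: 0
JCT: 6  (via ELM)
IVY: 9  (via ELM)
FIR: 11  (via IVY)
Shortest route: ELM → IVY → FIR = $11.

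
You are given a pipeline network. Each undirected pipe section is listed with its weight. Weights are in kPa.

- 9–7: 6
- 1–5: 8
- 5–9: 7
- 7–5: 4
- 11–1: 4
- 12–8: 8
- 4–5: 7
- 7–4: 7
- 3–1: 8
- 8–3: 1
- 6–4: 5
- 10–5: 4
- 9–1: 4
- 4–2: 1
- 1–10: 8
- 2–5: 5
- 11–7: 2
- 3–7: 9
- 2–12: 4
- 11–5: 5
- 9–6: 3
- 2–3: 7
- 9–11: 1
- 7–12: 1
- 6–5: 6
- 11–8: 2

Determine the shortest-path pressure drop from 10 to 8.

Running Dijkstra from 10:
10: 0
5: 4  (via 10)
1: 8  (via 10)
7: 8  (via 5)
2: 9  (via 5)
11: 9  (via 5)
12: 9  (via 7)
4: 10  (via 2)
6: 10  (via 5)
9: 10  (via 11)
8: 11  (via 11)
Shortest route: 10–5–11–8 = 11 kPa.

11 kPa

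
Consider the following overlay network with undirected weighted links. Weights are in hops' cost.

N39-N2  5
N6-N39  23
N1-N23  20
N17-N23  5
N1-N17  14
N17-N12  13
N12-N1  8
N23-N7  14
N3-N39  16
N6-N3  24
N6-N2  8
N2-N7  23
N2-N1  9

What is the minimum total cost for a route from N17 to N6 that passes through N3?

Shortest N17→N3: N17 → N1 → N2 → N39 → N3 = 44
Best N3 to N6: N3 → N6 costing 24
Total via N3: 44 + 24 = 68 hops' cost.

68 hops' cost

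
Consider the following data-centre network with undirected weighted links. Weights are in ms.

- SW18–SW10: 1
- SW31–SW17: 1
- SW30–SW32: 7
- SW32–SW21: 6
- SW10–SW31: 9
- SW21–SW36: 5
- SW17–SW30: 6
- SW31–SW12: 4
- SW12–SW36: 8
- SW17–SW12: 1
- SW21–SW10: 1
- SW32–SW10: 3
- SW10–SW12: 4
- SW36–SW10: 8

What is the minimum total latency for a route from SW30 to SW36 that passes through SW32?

Best SW30 to SW32: SW30 → SW32 costing 7
Shortest SW32→SW36: SW32 → SW10 → SW21 → SW36 = 9
Total via SW32: 7 + 9 = 16 ms.

16 ms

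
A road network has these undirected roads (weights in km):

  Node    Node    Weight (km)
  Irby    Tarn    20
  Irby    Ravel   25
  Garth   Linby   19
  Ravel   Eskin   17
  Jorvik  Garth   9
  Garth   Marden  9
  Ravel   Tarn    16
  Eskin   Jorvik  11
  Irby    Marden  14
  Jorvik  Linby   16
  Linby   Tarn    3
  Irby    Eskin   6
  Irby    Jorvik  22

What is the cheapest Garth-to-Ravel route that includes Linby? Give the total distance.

38 km

Best Garth to Linby: Garth–Linby costing 19
Best Linby to Ravel: Linby–Tarn–Ravel costing 19
Total via Linby: 19 + 19 = 38 km.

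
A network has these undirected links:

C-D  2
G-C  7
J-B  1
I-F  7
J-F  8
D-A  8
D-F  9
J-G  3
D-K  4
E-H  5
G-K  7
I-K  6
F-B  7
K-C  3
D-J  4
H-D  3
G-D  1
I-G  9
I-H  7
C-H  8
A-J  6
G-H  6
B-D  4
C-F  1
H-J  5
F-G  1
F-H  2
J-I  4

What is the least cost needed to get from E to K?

11

Enumerating some paths:
E–H–D–K: 5+3+4 = 12
E–H–F–C–K: 5+2+1+3 = 11
Cheapest is E–H–F–C–K at 11.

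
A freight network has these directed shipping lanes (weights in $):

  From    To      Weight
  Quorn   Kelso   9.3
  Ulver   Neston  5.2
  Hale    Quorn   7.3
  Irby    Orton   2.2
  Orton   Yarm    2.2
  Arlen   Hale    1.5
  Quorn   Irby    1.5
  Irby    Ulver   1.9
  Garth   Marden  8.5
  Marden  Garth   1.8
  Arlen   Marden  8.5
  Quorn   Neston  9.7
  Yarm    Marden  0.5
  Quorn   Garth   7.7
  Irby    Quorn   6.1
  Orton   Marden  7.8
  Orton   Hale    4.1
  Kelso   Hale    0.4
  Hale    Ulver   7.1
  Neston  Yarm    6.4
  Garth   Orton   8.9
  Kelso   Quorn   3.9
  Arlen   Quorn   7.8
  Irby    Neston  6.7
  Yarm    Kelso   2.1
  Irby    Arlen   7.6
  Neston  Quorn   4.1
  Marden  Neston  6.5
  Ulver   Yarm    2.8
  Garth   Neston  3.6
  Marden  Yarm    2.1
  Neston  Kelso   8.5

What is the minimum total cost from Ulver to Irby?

$10.3

Compare a few routes:
Ulver–Yarm–Kelso–Hale–Quorn–Irby: 2.8+2.1+0.4+7.3+1.5 = 14.1
Ulver–Neston–Quorn–Irby: 5.2+4.1+1.5 = 10.8
Ulver–Yarm–Kelso–Quorn–Irby: 2.8+2.1+3.9+1.5 = 10.3
Cheapest is Ulver–Yarm–Kelso–Quorn–Irby at $10.3.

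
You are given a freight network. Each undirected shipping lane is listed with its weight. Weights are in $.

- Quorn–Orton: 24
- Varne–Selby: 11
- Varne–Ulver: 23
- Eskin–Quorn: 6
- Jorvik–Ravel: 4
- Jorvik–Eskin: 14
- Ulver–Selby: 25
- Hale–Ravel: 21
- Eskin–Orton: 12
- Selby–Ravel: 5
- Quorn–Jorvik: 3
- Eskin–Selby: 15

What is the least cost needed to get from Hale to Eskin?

Candidate routes:
Hale–Ravel–Jorvik–Eskin: 21+4+14 = 39
Hale–Ravel–Jorvik–Quorn–Eskin: 21+4+3+6 = 34
Hale–Ravel–Jorvik–Quorn–Orton–Eskin: 21+4+3+24+12 = 64
Hale–Ravel–Selby–Eskin: 21+5+15 = 41
Cheapest is Hale–Ravel–Jorvik–Quorn–Eskin at $34.

$34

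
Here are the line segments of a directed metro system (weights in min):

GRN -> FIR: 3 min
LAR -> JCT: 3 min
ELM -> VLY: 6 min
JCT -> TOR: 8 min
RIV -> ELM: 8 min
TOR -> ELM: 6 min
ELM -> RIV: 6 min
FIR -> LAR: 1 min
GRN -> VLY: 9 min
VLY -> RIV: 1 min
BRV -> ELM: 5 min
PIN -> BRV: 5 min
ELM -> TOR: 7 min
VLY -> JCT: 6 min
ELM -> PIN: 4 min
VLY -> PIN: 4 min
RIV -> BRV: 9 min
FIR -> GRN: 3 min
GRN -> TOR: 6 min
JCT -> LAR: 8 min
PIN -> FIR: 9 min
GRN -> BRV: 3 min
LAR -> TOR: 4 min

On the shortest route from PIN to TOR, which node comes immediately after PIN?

Compare a few routes:
PIN–FIR–LAR–TOR: 9+1+4 = 14
PIN–BRV–ELM–TOR: 5+5+7 = 17
PIN–FIR–LAR–JCT–TOR: 9+1+3+8 = 21
PIN–FIR–GRN–TOR: 9+3+6 = 18
The minimum is 14 min via PIN–FIR–LAR–TOR.
So from PIN the first move is to FIR.

FIR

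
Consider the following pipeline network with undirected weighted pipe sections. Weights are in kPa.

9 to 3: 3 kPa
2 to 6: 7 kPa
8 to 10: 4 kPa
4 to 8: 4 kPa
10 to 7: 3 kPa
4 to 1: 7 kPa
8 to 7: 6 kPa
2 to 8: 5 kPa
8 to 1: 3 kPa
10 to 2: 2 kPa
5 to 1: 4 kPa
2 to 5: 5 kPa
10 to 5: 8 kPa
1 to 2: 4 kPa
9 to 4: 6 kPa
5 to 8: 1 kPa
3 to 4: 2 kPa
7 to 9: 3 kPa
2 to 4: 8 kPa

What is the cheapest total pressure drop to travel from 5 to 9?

10 kPa

Settle nodes by increasing distance from 5:
5: 0
8: 1  (via 5)
1: 4  (via 5)
2: 5  (via 5)
4: 5  (via 8)
10: 5  (via 8)
3: 7  (via 4)
7: 7  (via 8)
9: 10  (via 3)
Shortest route: 5 → 8 → 4 → 3 → 9 = 10 kPa.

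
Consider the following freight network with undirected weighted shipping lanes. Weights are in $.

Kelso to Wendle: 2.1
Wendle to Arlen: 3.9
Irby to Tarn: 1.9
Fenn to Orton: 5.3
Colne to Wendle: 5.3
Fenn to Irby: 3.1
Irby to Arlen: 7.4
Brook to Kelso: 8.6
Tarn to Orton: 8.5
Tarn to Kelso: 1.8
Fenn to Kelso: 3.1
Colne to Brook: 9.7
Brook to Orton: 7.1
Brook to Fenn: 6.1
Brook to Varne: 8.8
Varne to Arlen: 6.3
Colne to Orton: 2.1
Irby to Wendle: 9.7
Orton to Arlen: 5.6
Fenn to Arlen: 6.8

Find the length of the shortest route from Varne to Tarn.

Enumerating some paths:
Varne–Arlen–Fenn–Kelso–Tarn: 6.3+6.8+3.1+1.8 = 18
Varne–Arlen–Irby–Tarn: 6.3+7.4+1.9 = 15.6
Varne–Arlen–Wendle–Kelso–Tarn: 6.3+3.9+2.1+1.8 = 14.1
Cheapest is Varne–Arlen–Wendle–Kelso–Tarn at $14.1.

$14.1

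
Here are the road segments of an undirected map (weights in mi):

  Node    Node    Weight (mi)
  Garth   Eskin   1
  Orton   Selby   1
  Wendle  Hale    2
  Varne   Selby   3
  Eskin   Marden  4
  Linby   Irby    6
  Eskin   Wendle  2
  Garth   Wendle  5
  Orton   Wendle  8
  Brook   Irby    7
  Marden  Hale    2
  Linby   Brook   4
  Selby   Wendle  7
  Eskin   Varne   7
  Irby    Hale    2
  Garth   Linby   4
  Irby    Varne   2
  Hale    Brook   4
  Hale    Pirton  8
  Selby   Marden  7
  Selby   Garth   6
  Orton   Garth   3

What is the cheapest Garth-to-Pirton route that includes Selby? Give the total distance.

Best Garth to Selby: Garth → Orton → Selby costing 4
Best Selby to Pirton: Selby → Varne → Irby → Hale → Pirton costing 15
Total via Selby: 4 + 15 = 19 mi.

19 mi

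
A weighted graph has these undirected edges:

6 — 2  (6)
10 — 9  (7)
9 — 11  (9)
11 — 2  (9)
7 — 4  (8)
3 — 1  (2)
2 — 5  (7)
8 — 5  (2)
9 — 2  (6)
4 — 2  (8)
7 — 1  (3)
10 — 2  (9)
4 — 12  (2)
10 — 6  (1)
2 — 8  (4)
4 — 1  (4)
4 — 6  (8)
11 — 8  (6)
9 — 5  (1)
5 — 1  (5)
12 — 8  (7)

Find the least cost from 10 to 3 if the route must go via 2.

Shortest 10→2: 10 → 6 → 2 = 7
Best 2 to 3: 2 → 8 → 5 → 1 → 3 costing 13
Total via 2: 7 + 13 = 20.

20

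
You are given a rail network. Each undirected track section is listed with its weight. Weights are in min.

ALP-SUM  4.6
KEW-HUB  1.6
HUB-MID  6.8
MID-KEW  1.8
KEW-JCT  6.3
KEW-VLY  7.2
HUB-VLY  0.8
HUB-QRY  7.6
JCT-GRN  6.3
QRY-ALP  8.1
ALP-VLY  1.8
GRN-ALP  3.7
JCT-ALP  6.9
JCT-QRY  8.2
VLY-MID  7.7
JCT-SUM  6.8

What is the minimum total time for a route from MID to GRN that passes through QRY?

22.8 min

Shortest MID→QRY: MID–KEW–HUB–QRY = 11
Shortest QRY→GRN: QRY–ALP–GRN = 11.8
Total via QRY: 11 + 11.8 = 22.8 min.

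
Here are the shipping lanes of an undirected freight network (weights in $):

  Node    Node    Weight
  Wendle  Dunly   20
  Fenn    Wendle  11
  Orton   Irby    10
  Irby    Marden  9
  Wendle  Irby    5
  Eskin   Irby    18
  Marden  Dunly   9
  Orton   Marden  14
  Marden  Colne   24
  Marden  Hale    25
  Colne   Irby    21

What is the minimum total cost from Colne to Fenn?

$37

Compare a few routes:
Colne–Irby–Wendle–Fenn: 21+5+11 = 37
Colne–Marden–Irby–Wendle–Fenn: 24+9+5+11 = 49
The minimum is $37 via Colne–Irby–Wendle–Fenn.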